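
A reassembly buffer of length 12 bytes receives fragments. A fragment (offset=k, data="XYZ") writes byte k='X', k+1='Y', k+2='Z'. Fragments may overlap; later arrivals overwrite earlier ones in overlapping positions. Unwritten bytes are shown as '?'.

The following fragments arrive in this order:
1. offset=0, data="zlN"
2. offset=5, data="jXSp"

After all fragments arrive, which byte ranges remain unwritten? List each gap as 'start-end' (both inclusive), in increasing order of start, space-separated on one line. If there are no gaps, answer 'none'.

Answer: 3-4 9-11

Derivation:
Fragment 1: offset=0 len=3
Fragment 2: offset=5 len=4
Gaps: 3-4 9-11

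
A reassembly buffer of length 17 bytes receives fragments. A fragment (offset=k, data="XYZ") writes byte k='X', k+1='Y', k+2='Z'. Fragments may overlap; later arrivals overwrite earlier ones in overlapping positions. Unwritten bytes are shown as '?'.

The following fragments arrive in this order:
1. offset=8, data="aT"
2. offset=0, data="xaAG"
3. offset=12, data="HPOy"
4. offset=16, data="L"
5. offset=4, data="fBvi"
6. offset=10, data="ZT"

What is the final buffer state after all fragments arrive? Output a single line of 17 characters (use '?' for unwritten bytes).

Answer: xaAGfBviaTZTHPOyL

Derivation:
Fragment 1: offset=8 data="aT" -> buffer=????????aT???????
Fragment 2: offset=0 data="xaAG" -> buffer=xaAG????aT???????
Fragment 3: offset=12 data="HPOy" -> buffer=xaAG????aT??HPOy?
Fragment 4: offset=16 data="L" -> buffer=xaAG????aT??HPOyL
Fragment 5: offset=4 data="fBvi" -> buffer=xaAGfBviaT??HPOyL
Fragment 6: offset=10 data="ZT" -> buffer=xaAGfBviaTZTHPOyL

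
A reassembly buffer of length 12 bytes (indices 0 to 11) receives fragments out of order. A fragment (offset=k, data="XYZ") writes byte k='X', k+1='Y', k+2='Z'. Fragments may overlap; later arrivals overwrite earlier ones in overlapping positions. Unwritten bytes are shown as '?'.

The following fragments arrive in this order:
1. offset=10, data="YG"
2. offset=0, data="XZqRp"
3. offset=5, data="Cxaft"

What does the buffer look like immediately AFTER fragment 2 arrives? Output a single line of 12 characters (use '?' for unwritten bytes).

Answer: XZqRp?????YG

Derivation:
Fragment 1: offset=10 data="YG" -> buffer=??????????YG
Fragment 2: offset=0 data="XZqRp" -> buffer=XZqRp?????YG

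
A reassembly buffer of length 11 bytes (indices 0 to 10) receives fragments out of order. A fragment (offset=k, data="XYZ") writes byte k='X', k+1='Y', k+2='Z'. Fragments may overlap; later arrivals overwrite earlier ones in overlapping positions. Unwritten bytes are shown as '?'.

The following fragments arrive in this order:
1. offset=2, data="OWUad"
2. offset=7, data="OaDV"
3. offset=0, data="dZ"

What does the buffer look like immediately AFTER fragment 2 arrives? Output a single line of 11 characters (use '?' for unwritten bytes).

Fragment 1: offset=2 data="OWUad" -> buffer=??OWUad????
Fragment 2: offset=7 data="OaDV" -> buffer=??OWUadOaDV

Answer: ??OWUadOaDV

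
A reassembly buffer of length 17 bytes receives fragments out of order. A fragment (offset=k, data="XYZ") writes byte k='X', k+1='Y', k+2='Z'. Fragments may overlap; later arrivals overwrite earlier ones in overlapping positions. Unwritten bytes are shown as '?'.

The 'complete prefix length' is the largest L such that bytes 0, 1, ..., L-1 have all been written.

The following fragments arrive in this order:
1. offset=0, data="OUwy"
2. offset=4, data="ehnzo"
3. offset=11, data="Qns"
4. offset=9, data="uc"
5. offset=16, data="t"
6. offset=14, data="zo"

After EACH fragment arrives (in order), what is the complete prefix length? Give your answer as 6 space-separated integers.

Fragment 1: offset=0 data="OUwy" -> buffer=OUwy????????????? -> prefix_len=4
Fragment 2: offset=4 data="ehnzo" -> buffer=OUwyehnzo???????? -> prefix_len=9
Fragment 3: offset=11 data="Qns" -> buffer=OUwyehnzo??Qns??? -> prefix_len=9
Fragment 4: offset=9 data="uc" -> buffer=OUwyehnzoucQns??? -> prefix_len=14
Fragment 5: offset=16 data="t" -> buffer=OUwyehnzoucQns??t -> prefix_len=14
Fragment 6: offset=14 data="zo" -> buffer=OUwyehnzoucQnszot -> prefix_len=17

Answer: 4 9 9 14 14 17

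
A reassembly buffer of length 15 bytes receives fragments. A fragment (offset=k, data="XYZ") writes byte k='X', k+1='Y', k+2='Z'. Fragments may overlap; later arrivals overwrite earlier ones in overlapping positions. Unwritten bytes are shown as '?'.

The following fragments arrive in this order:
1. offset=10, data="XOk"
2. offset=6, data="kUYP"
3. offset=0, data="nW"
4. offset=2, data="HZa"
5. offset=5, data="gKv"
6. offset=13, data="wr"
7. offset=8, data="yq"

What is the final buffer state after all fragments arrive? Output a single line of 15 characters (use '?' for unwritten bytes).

Fragment 1: offset=10 data="XOk" -> buffer=??????????XOk??
Fragment 2: offset=6 data="kUYP" -> buffer=??????kUYPXOk??
Fragment 3: offset=0 data="nW" -> buffer=nW????kUYPXOk??
Fragment 4: offset=2 data="HZa" -> buffer=nWHZa?kUYPXOk??
Fragment 5: offset=5 data="gKv" -> buffer=nWHZagKvYPXOk??
Fragment 6: offset=13 data="wr" -> buffer=nWHZagKvYPXOkwr
Fragment 7: offset=8 data="yq" -> buffer=nWHZagKvyqXOkwr

Answer: nWHZagKvyqXOkwr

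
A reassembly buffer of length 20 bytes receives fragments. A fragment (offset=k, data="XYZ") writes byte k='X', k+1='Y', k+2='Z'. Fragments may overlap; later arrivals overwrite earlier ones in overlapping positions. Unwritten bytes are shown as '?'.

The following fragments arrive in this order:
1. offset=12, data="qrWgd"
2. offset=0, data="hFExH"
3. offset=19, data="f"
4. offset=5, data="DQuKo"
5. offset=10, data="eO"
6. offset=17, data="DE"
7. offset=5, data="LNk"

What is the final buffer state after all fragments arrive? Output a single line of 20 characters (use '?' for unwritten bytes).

Fragment 1: offset=12 data="qrWgd" -> buffer=????????????qrWgd???
Fragment 2: offset=0 data="hFExH" -> buffer=hFExH???????qrWgd???
Fragment 3: offset=19 data="f" -> buffer=hFExH???????qrWgd??f
Fragment 4: offset=5 data="DQuKo" -> buffer=hFExHDQuKo??qrWgd??f
Fragment 5: offset=10 data="eO" -> buffer=hFExHDQuKoeOqrWgd??f
Fragment 6: offset=17 data="DE" -> buffer=hFExHDQuKoeOqrWgdDEf
Fragment 7: offset=5 data="LNk" -> buffer=hFExHLNkKoeOqrWgdDEf

Answer: hFExHLNkKoeOqrWgdDEf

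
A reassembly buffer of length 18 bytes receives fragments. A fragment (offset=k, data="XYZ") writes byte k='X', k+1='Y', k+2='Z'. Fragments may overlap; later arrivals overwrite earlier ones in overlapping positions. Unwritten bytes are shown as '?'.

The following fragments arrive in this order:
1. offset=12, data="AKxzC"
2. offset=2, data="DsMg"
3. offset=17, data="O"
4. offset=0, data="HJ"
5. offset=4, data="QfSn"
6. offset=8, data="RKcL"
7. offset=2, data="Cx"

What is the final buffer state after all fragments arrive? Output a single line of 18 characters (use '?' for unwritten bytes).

Answer: HJCxQfSnRKcLAKxzCO

Derivation:
Fragment 1: offset=12 data="AKxzC" -> buffer=????????????AKxzC?
Fragment 2: offset=2 data="DsMg" -> buffer=??DsMg??????AKxzC?
Fragment 3: offset=17 data="O" -> buffer=??DsMg??????AKxzCO
Fragment 4: offset=0 data="HJ" -> buffer=HJDsMg??????AKxzCO
Fragment 5: offset=4 data="QfSn" -> buffer=HJDsQfSn????AKxzCO
Fragment 6: offset=8 data="RKcL" -> buffer=HJDsQfSnRKcLAKxzCO
Fragment 7: offset=2 data="Cx" -> buffer=HJCxQfSnRKcLAKxzCO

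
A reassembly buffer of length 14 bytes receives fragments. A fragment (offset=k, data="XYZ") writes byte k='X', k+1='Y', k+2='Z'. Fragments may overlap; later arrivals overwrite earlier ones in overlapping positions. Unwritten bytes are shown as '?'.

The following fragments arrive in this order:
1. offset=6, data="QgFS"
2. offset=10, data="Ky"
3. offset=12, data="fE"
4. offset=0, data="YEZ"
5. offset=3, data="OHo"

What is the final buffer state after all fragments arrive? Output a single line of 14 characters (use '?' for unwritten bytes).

Answer: YEZOHoQgFSKyfE

Derivation:
Fragment 1: offset=6 data="QgFS" -> buffer=??????QgFS????
Fragment 2: offset=10 data="Ky" -> buffer=??????QgFSKy??
Fragment 3: offset=12 data="fE" -> buffer=??????QgFSKyfE
Fragment 4: offset=0 data="YEZ" -> buffer=YEZ???QgFSKyfE
Fragment 5: offset=3 data="OHo" -> buffer=YEZOHoQgFSKyfE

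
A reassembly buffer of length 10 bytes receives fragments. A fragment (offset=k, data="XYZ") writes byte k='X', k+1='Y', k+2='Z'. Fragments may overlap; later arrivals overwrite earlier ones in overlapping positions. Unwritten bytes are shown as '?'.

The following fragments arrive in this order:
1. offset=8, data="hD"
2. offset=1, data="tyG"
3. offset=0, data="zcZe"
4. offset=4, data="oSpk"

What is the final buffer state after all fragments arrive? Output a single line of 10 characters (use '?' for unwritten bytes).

Fragment 1: offset=8 data="hD" -> buffer=????????hD
Fragment 2: offset=1 data="tyG" -> buffer=?tyG????hD
Fragment 3: offset=0 data="zcZe" -> buffer=zcZe????hD
Fragment 4: offset=4 data="oSpk" -> buffer=zcZeoSpkhD

Answer: zcZeoSpkhD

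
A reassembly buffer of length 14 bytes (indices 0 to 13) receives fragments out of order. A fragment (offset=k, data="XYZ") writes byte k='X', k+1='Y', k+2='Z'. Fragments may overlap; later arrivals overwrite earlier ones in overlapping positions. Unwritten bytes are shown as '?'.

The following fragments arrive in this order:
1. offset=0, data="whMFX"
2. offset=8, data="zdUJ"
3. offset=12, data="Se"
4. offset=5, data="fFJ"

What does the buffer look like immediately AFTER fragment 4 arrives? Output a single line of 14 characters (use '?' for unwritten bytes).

Answer: whMFXfFJzdUJSe

Derivation:
Fragment 1: offset=0 data="whMFX" -> buffer=whMFX?????????
Fragment 2: offset=8 data="zdUJ" -> buffer=whMFX???zdUJ??
Fragment 3: offset=12 data="Se" -> buffer=whMFX???zdUJSe
Fragment 4: offset=5 data="fFJ" -> buffer=whMFXfFJzdUJSe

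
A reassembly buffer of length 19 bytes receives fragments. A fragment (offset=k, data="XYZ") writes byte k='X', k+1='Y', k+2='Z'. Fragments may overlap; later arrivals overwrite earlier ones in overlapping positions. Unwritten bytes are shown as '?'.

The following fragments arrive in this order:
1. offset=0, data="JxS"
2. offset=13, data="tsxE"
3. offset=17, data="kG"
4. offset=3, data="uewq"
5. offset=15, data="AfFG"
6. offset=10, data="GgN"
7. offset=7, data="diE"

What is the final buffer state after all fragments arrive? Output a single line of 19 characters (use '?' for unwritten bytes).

Fragment 1: offset=0 data="JxS" -> buffer=JxS????????????????
Fragment 2: offset=13 data="tsxE" -> buffer=JxS??????????tsxE??
Fragment 3: offset=17 data="kG" -> buffer=JxS??????????tsxEkG
Fragment 4: offset=3 data="uewq" -> buffer=JxSuewq??????tsxEkG
Fragment 5: offset=15 data="AfFG" -> buffer=JxSuewq??????tsAfFG
Fragment 6: offset=10 data="GgN" -> buffer=JxSuewq???GgNtsAfFG
Fragment 7: offset=7 data="diE" -> buffer=JxSuewqdiEGgNtsAfFG

Answer: JxSuewqdiEGgNtsAfFG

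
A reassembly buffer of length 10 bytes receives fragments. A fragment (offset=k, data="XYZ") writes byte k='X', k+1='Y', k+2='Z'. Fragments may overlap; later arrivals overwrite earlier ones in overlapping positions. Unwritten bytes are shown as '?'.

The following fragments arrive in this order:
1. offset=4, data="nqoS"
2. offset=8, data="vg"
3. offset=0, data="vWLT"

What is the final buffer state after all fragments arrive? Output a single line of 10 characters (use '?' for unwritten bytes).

Answer: vWLTnqoSvg

Derivation:
Fragment 1: offset=4 data="nqoS" -> buffer=????nqoS??
Fragment 2: offset=8 data="vg" -> buffer=????nqoSvg
Fragment 3: offset=0 data="vWLT" -> buffer=vWLTnqoSvg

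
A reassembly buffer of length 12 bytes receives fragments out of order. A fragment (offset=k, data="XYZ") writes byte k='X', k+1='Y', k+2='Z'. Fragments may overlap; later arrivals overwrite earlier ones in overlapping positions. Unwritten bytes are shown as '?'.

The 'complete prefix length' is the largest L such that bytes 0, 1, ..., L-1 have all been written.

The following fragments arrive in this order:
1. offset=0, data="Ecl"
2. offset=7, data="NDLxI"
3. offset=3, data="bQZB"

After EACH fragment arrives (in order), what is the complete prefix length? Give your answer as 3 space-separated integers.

Fragment 1: offset=0 data="Ecl" -> buffer=Ecl????????? -> prefix_len=3
Fragment 2: offset=7 data="NDLxI" -> buffer=Ecl????NDLxI -> prefix_len=3
Fragment 3: offset=3 data="bQZB" -> buffer=EclbQZBNDLxI -> prefix_len=12

Answer: 3 3 12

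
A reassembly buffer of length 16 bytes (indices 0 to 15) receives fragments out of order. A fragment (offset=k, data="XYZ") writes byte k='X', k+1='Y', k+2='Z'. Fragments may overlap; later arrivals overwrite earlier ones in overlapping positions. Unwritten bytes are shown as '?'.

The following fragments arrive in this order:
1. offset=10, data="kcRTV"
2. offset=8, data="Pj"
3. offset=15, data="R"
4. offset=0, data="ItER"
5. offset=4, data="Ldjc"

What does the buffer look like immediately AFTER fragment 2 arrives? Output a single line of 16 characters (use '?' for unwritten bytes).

Answer: ????????PjkcRTV?

Derivation:
Fragment 1: offset=10 data="kcRTV" -> buffer=??????????kcRTV?
Fragment 2: offset=8 data="Pj" -> buffer=????????PjkcRTV?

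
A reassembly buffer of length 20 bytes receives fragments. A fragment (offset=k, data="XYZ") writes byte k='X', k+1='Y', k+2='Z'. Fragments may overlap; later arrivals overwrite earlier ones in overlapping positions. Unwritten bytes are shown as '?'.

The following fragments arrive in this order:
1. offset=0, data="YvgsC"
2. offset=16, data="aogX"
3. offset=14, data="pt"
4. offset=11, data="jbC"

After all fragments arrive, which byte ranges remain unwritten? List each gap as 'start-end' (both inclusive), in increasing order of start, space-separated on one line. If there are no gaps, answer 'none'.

Answer: 5-10

Derivation:
Fragment 1: offset=0 len=5
Fragment 2: offset=16 len=4
Fragment 3: offset=14 len=2
Fragment 4: offset=11 len=3
Gaps: 5-10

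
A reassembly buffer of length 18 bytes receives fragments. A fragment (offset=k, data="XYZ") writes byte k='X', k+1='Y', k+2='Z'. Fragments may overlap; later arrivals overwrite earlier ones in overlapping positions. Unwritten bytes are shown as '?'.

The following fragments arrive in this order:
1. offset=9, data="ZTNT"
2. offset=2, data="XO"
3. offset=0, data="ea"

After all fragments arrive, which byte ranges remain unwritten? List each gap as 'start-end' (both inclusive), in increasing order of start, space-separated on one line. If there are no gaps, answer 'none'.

Answer: 4-8 13-17

Derivation:
Fragment 1: offset=9 len=4
Fragment 2: offset=2 len=2
Fragment 3: offset=0 len=2
Gaps: 4-8 13-17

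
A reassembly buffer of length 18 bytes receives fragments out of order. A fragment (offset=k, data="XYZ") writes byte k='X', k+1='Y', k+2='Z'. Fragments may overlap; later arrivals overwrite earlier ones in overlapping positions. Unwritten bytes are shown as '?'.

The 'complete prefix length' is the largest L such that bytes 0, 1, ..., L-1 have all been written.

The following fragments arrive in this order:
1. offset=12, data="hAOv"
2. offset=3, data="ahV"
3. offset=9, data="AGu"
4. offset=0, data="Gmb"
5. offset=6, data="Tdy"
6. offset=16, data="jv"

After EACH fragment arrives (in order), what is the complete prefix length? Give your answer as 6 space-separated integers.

Answer: 0 0 0 6 16 18

Derivation:
Fragment 1: offset=12 data="hAOv" -> buffer=????????????hAOv?? -> prefix_len=0
Fragment 2: offset=3 data="ahV" -> buffer=???ahV??????hAOv?? -> prefix_len=0
Fragment 3: offset=9 data="AGu" -> buffer=???ahV???AGuhAOv?? -> prefix_len=0
Fragment 4: offset=0 data="Gmb" -> buffer=GmbahV???AGuhAOv?? -> prefix_len=6
Fragment 5: offset=6 data="Tdy" -> buffer=GmbahVTdyAGuhAOv?? -> prefix_len=16
Fragment 6: offset=16 data="jv" -> buffer=GmbahVTdyAGuhAOvjv -> prefix_len=18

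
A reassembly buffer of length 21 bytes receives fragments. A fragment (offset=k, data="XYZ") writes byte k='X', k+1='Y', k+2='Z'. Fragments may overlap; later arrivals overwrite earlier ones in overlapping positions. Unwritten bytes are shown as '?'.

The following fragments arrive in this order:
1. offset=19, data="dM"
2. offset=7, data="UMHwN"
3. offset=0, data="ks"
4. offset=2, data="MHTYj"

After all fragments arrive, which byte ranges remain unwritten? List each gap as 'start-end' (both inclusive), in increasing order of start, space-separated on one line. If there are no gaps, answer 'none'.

Answer: 12-18

Derivation:
Fragment 1: offset=19 len=2
Fragment 2: offset=7 len=5
Fragment 3: offset=0 len=2
Fragment 4: offset=2 len=5
Gaps: 12-18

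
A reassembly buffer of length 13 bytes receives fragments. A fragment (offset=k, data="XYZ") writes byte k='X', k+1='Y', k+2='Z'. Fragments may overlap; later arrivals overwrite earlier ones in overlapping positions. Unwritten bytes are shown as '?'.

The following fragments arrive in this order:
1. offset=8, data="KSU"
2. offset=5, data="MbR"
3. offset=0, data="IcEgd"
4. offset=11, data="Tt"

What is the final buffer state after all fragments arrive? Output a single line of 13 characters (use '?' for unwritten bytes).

Answer: IcEgdMbRKSUTt

Derivation:
Fragment 1: offset=8 data="KSU" -> buffer=????????KSU??
Fragment 2: offset=5 data="MbR" -> buffer=?????MbRKSU??
Fragment 3: offset=0 data="IcEgd" -> buffer=IcEgdMbRKSU??
Fragment 4: offset=11 data="Tt" -> buffer=IcEgdMbRKSUTt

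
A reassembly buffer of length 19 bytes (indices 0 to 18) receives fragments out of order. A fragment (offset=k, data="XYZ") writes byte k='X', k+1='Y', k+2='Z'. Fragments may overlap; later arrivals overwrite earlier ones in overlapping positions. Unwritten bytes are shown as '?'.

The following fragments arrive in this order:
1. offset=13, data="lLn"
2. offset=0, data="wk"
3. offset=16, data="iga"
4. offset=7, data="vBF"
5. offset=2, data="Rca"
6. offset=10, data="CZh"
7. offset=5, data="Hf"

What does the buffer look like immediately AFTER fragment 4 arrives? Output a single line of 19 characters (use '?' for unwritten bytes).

Answer: wk?????vBF???lLniga

Derivation:
Fragment 1: offset=13 data="lLn" -> buffer=?????????????lLn???
Fragment 2: offset=0 data="wk" -> buffer=wk???????????lLn???
Fragment 3: offset=16 data="iga" -> buffer=wk???????????lLniga
Fragment 4: offset=7 data="vBF" -> buffer=wk?????vBF???lLniga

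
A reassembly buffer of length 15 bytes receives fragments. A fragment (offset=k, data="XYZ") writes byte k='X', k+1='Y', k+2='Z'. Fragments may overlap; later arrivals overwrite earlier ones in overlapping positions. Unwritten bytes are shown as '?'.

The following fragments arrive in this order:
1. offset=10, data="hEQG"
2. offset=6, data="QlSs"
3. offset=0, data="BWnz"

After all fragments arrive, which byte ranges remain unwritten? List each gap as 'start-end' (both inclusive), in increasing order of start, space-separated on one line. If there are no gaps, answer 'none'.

Answer: 4-5 14-14

Derivation:
Fragment 1: offset=10 len=4
Fragment 2: offset=6 len=4
Fragment 3: offset=0 len=4
Gaps: 4-5 14-14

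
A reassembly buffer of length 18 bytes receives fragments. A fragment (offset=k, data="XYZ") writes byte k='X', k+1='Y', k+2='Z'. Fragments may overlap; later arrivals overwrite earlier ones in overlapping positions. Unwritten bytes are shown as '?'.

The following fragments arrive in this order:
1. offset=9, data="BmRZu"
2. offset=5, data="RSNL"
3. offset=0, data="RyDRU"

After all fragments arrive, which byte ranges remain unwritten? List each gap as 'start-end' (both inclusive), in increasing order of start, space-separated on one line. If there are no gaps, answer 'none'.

Fragment 1: offset=9 len=5
Fragment 2: offset=5 len=4
Fragment 3: offset=0 len=5
Gaps: 14-17

Answer: 14-17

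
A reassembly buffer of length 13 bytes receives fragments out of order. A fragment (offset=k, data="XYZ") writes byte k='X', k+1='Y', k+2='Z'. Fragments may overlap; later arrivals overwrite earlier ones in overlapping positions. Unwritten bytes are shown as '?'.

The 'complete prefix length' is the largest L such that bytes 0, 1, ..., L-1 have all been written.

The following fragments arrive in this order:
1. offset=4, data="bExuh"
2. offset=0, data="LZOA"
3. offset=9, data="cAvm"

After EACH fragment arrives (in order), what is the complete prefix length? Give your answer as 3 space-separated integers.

Fragment 1: offset=4 data="bExuh" -> buffer=????bExuh???? -> prefix_len=0
Fragment 2: offset=0 data="LZOA" -> buffer=LZOAbExuh???? -> prefix_len=9
Fragment 3: offset=9 data="cAvm" -> buffer=LZOAbExuhcAvm -> prefix_len=13

Answer: 0 9 13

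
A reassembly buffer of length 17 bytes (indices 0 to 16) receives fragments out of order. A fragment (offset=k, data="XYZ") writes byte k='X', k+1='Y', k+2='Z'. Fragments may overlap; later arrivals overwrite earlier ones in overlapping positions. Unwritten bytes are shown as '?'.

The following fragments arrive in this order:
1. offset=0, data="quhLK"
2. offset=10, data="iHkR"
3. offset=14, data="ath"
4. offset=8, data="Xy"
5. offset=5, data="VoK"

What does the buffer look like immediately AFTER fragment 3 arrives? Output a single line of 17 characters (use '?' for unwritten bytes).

Fragment 1: offset=0 data="quhLK" -> buffer=quhLK????????????
Fragment 2: offset=10 data="iHkR" -> buffer=quhLK?????iHkR???
Fragment 3: offset=14 data="ath" -> buffer=quhLK?????iHkRath

Answer: quhLK?????iHkRath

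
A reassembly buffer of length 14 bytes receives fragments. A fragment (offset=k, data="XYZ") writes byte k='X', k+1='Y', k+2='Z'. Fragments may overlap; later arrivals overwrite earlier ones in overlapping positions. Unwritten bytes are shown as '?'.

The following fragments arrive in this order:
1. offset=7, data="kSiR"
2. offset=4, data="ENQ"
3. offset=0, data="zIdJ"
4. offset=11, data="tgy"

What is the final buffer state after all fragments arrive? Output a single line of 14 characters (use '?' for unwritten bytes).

Fragment 1: offset=7 data="kSiR" -> buffer=???????kSiR???
Fragment 2: offset=4 data="ENQ" -> buffer=????ENQkSiR???
Fragment 3: offset=0 data="zIdJ" -> buffer=zIdJENQkSiR???
Fragment 4: offset=11 data="tgy" -> buffer=zIdJENQkSiRtgy

Answer: zIdJENQkSiRtgy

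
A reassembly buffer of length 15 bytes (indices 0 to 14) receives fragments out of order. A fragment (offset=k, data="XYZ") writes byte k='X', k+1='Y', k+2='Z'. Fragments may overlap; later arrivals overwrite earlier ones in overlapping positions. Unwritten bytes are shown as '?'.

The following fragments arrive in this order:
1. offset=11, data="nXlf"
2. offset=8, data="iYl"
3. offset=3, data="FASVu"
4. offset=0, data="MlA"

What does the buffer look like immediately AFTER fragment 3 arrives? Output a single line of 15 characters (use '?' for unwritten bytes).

Answer: ???FASVuiYlnXlf

Derivation:
Fragment 1: offset=11 data="nXlf" -> buffer=???????????nXlf
Fragment 2: offset=8 data="iYl" -> buffer=????????iYlnXlf
Fragment 3: offset=3 data="FASVu" -> buffer=???FASVuiYlnXlf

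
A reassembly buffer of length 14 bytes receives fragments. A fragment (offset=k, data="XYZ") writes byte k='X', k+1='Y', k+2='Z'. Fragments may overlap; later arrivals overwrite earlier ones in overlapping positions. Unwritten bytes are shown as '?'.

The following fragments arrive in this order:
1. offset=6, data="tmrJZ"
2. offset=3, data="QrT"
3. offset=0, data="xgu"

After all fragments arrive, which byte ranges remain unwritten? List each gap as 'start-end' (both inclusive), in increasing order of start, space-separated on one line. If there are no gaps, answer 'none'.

Fragment 1: offset=6 len=5
Fragment 2: offset=3 len=3
Fragment 3: offset=0 len=3
Gaps: 11-13

Answer: 11-13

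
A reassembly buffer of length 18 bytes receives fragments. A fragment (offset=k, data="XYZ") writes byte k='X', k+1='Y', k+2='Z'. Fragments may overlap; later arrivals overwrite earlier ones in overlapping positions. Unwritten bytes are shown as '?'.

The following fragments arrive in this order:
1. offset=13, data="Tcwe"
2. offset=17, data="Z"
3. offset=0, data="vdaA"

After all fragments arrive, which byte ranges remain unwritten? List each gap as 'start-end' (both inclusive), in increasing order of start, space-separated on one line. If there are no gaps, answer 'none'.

Answer: 4-12

Derivation:
Fragment 1: offset=13 len=4
Fragment 2: offset=17 len=1
Fragment 3: offset=0 len=4
Gaps: 4-12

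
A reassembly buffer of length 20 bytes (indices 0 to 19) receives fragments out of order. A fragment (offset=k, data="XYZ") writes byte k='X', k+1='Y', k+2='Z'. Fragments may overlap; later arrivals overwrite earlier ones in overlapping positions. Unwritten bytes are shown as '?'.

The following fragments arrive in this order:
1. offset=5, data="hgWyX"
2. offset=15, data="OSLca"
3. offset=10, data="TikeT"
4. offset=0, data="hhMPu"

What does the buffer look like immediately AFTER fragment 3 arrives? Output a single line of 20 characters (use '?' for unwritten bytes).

Fragment 1: offset=5 data="hgWyX" -> buffer=?????hgWyX??????????
Fragment 2: offset=15 data="OSLca" -> buffer=?????hgWyX?????OSLca
Fragment 3: offset=10 data="TikeT" -> buffer=?????hgWyXTikeTOSLca

Answer: ?????hgWyXTikeTOSLca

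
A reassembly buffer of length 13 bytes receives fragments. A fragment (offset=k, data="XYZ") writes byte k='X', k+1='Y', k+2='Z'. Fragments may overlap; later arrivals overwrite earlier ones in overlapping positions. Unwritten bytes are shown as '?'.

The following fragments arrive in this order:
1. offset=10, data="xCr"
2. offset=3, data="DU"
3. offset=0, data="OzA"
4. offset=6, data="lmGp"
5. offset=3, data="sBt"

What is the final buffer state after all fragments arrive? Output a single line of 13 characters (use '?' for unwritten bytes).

Fragment 1: offset=10 data="xCr" -> buffer=??????????xCr
Fragment 2: offset=3 data="DU" -> buffer=???DU?????xCr
Fragment 3: offset=0 data="OzA" -> buffer=OzADU?????xCr
Fragment 4: offset=6 data="lmGp" -> buffer=OzADU?lmGpxCr
Fragment 5: offset=3 data="sBt" -> buffer=OzAsBtlmGpxCr

Answer: OzAsBtlmGpxCr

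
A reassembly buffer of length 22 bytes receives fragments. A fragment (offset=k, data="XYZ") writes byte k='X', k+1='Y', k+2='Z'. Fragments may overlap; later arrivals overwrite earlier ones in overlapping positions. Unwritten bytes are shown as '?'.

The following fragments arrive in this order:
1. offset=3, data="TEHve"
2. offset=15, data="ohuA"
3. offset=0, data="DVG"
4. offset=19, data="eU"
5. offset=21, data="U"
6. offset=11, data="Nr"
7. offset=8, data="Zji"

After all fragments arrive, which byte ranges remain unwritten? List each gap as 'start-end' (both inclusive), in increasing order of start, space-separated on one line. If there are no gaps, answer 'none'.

Fragment 1: offset=3 len=5
Fragment 2: offset=15 len=4
Fragment 3: offset=0 len=3
Fragment 4: offset=19 len=2
Fragment 5: offset=21 len=1
Fragment 6: offset=11 len=2
Fragment 7: offset=8 len=3
Gaps: 13-14

Answer: 13-14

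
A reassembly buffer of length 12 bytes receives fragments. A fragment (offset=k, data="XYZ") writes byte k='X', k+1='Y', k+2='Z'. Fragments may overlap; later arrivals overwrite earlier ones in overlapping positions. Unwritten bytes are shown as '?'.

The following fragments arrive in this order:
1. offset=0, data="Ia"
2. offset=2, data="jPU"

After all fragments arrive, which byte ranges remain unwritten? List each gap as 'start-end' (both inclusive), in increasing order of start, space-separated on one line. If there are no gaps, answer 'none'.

Answer: 5-11

Derivation:
Fragment 1: offset=0 len=2
Fragment 2: offset=2 len=3
Gaps: 5-11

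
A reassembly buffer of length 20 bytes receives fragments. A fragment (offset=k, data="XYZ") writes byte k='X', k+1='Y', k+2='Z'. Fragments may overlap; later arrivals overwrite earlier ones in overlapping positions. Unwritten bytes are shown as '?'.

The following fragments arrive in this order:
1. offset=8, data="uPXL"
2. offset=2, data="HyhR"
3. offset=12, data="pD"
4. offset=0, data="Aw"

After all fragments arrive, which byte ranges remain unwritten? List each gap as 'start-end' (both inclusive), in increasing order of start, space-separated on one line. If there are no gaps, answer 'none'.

Fragment 1: offset=8 len=4
Fragment 2: offset=2 len=4
Fragment 3: offset=12 len=2
Fragment 4: offset=0 len=2
Gaps: 6-7 14-19

Answer: 6-7 14-19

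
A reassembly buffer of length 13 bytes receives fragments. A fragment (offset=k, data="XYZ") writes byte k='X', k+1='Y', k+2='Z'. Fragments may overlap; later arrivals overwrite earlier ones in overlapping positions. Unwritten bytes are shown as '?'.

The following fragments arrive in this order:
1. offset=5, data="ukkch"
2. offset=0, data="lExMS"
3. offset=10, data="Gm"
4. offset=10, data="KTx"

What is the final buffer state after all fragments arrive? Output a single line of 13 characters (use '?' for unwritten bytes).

Answer: lExMSukkchKTx

Derivation:
Fragment 1: offset=5 data="ukkch" -> buffer=?????ukkch???
Fragment 2: offset=0 data="lExMS" -> buffer=lExMSukkch???
Fragment 3: offset=10 data="Gm" -> buffer=lExMSukkchGm?
Fragment 4: offset=10 data="KTx" -> buffer=lExMSukkchKTx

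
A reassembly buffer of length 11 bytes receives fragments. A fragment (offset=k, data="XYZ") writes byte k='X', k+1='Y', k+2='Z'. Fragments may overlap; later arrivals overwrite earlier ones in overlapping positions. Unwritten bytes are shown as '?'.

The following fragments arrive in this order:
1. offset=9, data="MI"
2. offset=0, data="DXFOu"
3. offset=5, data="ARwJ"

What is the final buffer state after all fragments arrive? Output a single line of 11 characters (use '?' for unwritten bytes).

Answer: DXFOuARwJMI

Derivation:
Fragment 1: offset=9 data="MI" -> buffer=?????????MI
Fragment 2: offset=0 data="DXFOu" -> buffer=DXFOu????MI
Fragment 3: offset=5 data="ARwJ" -> buffer=DXFOuARwJMI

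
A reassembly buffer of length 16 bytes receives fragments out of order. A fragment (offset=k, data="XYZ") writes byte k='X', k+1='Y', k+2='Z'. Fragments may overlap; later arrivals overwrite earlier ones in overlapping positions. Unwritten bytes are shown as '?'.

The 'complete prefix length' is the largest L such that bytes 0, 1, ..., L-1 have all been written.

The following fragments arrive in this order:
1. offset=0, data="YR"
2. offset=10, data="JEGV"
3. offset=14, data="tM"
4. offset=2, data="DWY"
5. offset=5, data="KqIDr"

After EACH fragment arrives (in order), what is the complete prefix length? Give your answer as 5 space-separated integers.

Fragment 1: offset=0 data="YR" -> buffer=YR?????????????? -> prefix_len=2
Fragment 2: offset=10 data="JEGV" -> buffer=YR????????JEGV?? -> prefix_len=2
Fragment 3: offset=14 data="tM" -> buffer=YR????????JEGVtM -> prefix_len=2
Fragment 4: offset=2 data="DWY" -> buffer=YRDWY?????JEGVtM -> prefix_len=5
Fragment 5: offset=5 data="KqIDr" -> buffer=YRDWYKqIDrJEGVtM -> prefix_len=16

Answer: 2 2 2 5 16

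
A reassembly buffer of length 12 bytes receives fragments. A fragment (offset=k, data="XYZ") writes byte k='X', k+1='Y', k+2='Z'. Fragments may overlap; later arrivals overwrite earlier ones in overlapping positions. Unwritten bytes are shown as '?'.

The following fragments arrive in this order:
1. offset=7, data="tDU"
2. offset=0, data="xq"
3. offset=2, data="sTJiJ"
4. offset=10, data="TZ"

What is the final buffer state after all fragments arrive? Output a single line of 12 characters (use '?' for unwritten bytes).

Fragment 1: offset=7 data="tDU" -> buffer=???????tDU??
Fragment 2: offset=0 data="xq" -> buffer=xq?????tDU??
Fragment 3: offset=2 data="sTJiJ" -> buffer=xqsTJiJtDU??
Fragment 4: offset=10 data="TZ" -> buffer=xqsTJiJtDUTZ

Answer: xqsTJiJtDUTZ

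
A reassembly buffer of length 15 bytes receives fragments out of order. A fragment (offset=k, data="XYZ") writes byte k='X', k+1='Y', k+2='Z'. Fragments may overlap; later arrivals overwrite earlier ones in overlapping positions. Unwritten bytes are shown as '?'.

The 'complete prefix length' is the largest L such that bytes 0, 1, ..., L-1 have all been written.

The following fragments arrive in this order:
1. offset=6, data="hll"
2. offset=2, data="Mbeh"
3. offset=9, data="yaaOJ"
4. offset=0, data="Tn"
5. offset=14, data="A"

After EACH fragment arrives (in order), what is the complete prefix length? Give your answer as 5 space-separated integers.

Fragment 1: offset=6 data="hll" -> buffer=??????hll?????? -> prefix_len=0
Fragment 2: offset=2 data="Mbeh" -> buffer=??Mbehhll?????? -> prefix_len=0
Fragment 3: offset=9 data="yaaOJ" -> buffer=??MbehhllyaaOJ? -> prefix_len=0
Fragment 4: offset=0 data="Tn" -> buffer=TnMbehhllyaaOJ? -> prefix_len=14
Fragment 5: offset=14 data="A" -> buffer=TnMbehhllyaaOJA -> prefix_len=15

Answer: 0 0 0 14 15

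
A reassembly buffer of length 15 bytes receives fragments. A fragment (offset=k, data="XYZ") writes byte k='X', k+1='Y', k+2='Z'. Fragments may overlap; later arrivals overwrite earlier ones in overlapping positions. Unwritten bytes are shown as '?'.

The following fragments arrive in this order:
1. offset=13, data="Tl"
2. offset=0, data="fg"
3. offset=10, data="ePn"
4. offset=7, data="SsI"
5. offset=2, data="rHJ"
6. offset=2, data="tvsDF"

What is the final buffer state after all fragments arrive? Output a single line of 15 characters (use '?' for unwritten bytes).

Fragment 1: offset=13 data="Tl" -> buffer=?????????????Tl
Fragment 2: offset=0 data="fg" -> buffer=fg???????????Tl
Fragment 3: offset=10 data="ePn" -> buffer=fg????????ePnTl
Fragment 4: offset=7 data="SsI" -> buffer=fg?????SsIePnTl
Fragment 5: offset=2 data="rHJ" -> buffer=fgrHJ??SsIePnTl
Fragment 6: offset=2 data="tvsDF" -> buffer=fgtvsDFSsIePnTl

Answer: fgtvsDFSsIePnTl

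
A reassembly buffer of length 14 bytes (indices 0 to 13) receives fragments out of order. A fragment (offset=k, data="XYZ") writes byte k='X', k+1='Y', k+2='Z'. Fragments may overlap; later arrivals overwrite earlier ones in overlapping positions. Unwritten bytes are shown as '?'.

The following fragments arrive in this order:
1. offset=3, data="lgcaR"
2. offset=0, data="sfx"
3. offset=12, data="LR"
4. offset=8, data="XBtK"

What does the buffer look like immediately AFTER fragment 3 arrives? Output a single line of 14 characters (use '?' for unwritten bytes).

Fragment 1: offset=3 data="lgcaR" -> buffer=???lgcaR??????
Fragment 2: offset=0 data="sfx" -> buffer=sfxlgcaR??????
Fragment 3: offset=12 data="LR" -> buffer=sfxlgcaR????LR

Answer: sfxlgcaR????LR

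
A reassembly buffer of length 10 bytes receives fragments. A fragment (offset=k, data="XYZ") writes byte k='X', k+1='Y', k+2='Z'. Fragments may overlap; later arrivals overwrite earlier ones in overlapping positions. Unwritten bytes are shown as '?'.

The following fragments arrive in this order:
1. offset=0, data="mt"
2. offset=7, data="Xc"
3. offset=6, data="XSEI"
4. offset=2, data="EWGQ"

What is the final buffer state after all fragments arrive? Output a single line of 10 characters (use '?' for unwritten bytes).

Fragment 1: offset=0 data="mt" -> buffer=mt????????
Fragment 2: offset=7 data="Xc" -> buffer=mt?????Xc?
Fragment 3: offset=6 data="XSEI" -> buffer=mt????XSEI
Fragment 4: offset=2 data="EWGQ" -> buffer=mtEWGQXSEI

Answer: mtEWGQXSEI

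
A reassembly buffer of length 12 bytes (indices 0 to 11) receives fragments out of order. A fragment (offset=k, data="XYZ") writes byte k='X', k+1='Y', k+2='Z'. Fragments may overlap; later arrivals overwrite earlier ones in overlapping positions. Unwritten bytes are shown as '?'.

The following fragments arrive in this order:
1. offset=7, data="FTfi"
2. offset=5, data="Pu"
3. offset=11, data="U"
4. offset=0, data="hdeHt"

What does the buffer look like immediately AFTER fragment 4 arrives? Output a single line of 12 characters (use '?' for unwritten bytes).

Answer: hdeHtPuFTfiU

Derivation:
Fragment 1: offset=7 data="FTfi" -> buffer=???????FTfi?
Fragment 2: offset=5 data="Pu" -> buffer=?????PuFTfi?
Fragment 3: offset=11 data="U" -> buffer=?????PuFTfiU
Fragment 4: offset=0 data="hdeHt" -> buffer=hdeHtPuFTfiU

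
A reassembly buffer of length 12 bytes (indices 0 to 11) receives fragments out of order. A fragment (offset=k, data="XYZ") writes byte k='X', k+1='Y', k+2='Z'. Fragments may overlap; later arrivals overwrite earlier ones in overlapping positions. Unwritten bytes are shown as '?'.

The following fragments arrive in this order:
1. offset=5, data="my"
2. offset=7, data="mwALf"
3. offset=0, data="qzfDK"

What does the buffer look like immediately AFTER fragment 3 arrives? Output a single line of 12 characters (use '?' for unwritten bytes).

Answer: qzfDKmymwALf

Derivation:
Fragment 1: offset=5 data="my" -> buffer=?????my?????
Fragment 2: offset=7 data="mwALf" -> buffer=?????mymwALf
Fragment 3: offset=0 data="qzfDK" -> buffer=qzfDKmymwALf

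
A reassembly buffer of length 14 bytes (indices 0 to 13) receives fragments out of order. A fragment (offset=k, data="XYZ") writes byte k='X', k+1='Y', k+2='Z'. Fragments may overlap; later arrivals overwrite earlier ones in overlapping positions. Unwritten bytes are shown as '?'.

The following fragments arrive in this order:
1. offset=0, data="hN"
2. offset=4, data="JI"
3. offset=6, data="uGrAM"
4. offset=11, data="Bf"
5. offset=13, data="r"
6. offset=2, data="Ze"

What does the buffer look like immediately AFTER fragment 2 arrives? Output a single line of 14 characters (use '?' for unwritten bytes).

Fragment 1: offset=0 data="hN" -> buffer=hN????????????
Fragment 2: offset=4 data="JI" -> buffer=hN??JI????????

Answer: hN??JI????????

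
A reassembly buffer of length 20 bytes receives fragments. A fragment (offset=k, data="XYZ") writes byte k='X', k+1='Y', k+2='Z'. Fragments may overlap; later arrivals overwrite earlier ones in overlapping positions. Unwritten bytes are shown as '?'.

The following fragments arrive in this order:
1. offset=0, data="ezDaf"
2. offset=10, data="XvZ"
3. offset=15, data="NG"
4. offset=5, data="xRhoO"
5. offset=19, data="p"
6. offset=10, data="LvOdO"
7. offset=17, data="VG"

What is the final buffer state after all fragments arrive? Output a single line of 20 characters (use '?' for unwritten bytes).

Answer: ezDafxRhoOLvOdONGVGp

Derivation:
Fragment 1: offset=0 data="ezDaf" -> buffer=ezDaf???????????????
Fragment 2: offset=10 data="XvZ" -> buffer=ezDaf?????XvZ???????
Fragment 3: offset=15 data="NG" -> buffer=ezDaf?????XvZ??NG???
Fragment 4: offset=5 data="xRhoO" -> buffer=ezDafxRhoOXvZ??NG???
Fragment 5: offset=19 data="p" -> buffer=ezDafxRhoOXvZ??NG??p
Fragment 6: offset=10 data="LvOdO" -> buffer=ezDafxRhoOLvOdONG??p
Fragment 7: offset=17 data="VG" -> buffer=ezDafxRhoOLvOdONGVGp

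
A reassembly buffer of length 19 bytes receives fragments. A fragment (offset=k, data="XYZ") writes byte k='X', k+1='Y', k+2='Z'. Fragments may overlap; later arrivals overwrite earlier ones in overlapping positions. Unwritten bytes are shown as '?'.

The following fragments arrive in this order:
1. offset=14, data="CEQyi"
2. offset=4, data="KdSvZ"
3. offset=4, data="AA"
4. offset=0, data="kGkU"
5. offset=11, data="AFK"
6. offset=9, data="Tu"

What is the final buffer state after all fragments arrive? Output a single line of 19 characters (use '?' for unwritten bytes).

Fragment 1: offset=14 data="CEQyi" -> buffer=??????????????CEQyi
Fragment 2: offset=4 data="KdSvZ" -> buffer=????KdSvZ?????CEQyi
Fragment 3: offset=4 data="AA" -> buffer=????AASvZ?????CEQyi
Fragment 4: offset=0 data="kGkU" -> buffer=kGkUAASvZ?????CEQyi
Fragment 5: offset=11 data="AFK" -> buffer=kGkUAASvZ??AFKCEQyi
Fragment 6: offset=9 data="Tu" -> buffer=kGkUAASvZTuAFKCEQyi

Answer: kGkUAASvZTuAFKCEQyi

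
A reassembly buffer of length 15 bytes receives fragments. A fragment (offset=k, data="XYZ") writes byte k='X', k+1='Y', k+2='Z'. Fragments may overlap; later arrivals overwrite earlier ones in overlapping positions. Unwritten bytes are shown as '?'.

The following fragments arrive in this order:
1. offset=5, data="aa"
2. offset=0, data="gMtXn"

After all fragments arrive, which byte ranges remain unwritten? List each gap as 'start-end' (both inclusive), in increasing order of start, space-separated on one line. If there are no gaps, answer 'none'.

Answer: 7-14

Derivation:
Fragment 1: offset=5 len=2
Fragment 2: offset=0 len=5
Gaps: 7-14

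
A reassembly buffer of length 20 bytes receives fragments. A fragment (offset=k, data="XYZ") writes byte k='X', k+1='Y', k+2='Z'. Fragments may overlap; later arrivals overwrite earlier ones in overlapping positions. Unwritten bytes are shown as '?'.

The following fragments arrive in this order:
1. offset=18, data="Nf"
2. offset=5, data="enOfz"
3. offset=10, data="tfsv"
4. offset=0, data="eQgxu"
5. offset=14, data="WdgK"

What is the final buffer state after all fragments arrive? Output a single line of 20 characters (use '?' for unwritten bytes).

Fragment 1: offset=18 data="Nf" -> buffer=??????????????????Nf
Fragment 2: offset=5 data="enOfz" -> buffer=?????enOfz????????Nf
Fragment 3: offset=10 data="tfsv" -> buffer=?????enOfztfsv????Nf
Fragment 4: offset=0 data="eQgxu" -> buffer=eQgxuenOfztfsv????Nf
Fragment 5: offset=14 data="WdgK" -> buffer=eQgxuenOfztfsvWdgKNf

Answer: eQgxuenOfztfsvWdgKNf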